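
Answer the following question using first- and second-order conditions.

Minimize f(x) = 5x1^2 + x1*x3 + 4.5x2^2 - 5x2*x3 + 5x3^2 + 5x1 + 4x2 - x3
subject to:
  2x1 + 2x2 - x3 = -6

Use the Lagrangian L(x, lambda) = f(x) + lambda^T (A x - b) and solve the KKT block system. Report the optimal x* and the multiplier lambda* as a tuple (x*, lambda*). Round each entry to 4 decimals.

Form the Lagrangian:
  L(x, lambda) = (1/2) x^T Q x + c^T x + lambda^T (A x - b)
Stationarity (grad_x L = 0): Q x + c + A^T lambda = 0.
Primal feasibility: A x = b.

This gives the KKT block system:
  [ Q   A^T ] [ x     ]   [-c ]
  [ A    0  ] [ lambda ] = [ b ]

Solving the linear system:
  x*      = (-1.4705, -1.5498, -0.0406)
  lambda* = (4.8727)
  f(x*)   = 7.8625

x* = (-1.4705, -1.5498, -0.0406), lambda* = (4.8727)


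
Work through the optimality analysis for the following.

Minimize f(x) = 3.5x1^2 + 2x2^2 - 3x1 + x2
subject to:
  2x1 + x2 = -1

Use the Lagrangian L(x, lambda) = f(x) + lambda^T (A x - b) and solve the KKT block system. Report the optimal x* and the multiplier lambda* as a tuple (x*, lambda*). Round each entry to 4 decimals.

Form the Lagrangian:
  L(x, lambda) = (1/2) x^T Q x + c^T x + lambda^T (A x - b)
Stationarity (grad_x L = 0): Q x + c + A^T lambda = 0.
Primal feasibility: A x = b.

This gives the KKT block system:
  [ Q   A^T ] [ x     ]   [-c ]
  [ A    0  ] [ lambda ] = [ b ]

Solving the linear system:
  x*      = (-0.1304, -0.7391)
  lambda* = (1.9565)
  f(x*)   = 0.8043

x* = (-0.1304, -0.7391), lambda* = (1.9565)


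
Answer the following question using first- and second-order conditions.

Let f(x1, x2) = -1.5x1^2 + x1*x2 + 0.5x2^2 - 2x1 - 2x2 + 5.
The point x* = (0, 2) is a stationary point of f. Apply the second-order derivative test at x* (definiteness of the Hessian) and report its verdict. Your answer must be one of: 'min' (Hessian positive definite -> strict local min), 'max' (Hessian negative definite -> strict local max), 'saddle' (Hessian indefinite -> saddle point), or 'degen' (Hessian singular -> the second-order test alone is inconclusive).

Compute the Hessian H = grad^2 f:
  H = [[-3, 1], [1, 1]]
Verify stationarity: grad f(x*) = H x* + g = (0, 0).
Eigenvalues of H: -3.2361, 1.2361.
Eigenvalues have mixed signs, so H is indefinite -> x* is a saddle point.

saddle


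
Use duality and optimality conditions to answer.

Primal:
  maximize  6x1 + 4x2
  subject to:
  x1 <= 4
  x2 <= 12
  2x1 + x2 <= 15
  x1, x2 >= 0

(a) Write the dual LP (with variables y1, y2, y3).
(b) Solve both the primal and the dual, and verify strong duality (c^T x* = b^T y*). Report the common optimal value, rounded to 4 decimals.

The standard primal-dual pair for 'max c^T x s.t. A x <= b, x >= 0' is:
  Dual:  min b^T y  s.t.  A^T y >= c,  y >= 0.

So the dual LP is:
  minimize  4y1 + 12y2 + 15y3
  subject to:
    y1 + 2y3 >= 6
    y2 + y3 >= 4
    y1, y2, y3 >= 0

Solving the primal: x* = (1.5, 12).
  primal value c^T x* = 57.
Solving the dual: y* = (0, 1, 3).
  dual value b^T y* = 57.
Strong duality: c^T x* = b^T y*. Confirmed.

57


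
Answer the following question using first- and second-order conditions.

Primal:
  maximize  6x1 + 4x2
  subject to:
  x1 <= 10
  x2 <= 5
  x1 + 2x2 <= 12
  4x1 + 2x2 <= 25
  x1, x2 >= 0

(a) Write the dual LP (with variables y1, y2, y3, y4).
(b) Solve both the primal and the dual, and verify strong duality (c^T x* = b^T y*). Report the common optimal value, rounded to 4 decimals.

The standard primal-dual pair for 'max c^T x s.t. A x <= b, x >= 0' is:
  Dual:  min b^T y  s.t.  A^T y >= c,  y >= 0.

So the dual LP is:
  minimize  10y1 + 5y2 + 12y3 + 25y4
  subject to:
    y1 + y3 + 4y4 >= 6
    y2 + 2y3 + 2y4 >= 4
    y1, y2, y3, y4 >= 0

Solving the primal: x* = (4.3333, 3.8333).
  primal value c^T x* = 41.3333.
Solving the dual: y* = (0, 0, 0.6667, 1.3333).
  dual value b^T y* = 41.3333.
Strong duality: c^T x* = b^T y*. Confirmed.

41.3333


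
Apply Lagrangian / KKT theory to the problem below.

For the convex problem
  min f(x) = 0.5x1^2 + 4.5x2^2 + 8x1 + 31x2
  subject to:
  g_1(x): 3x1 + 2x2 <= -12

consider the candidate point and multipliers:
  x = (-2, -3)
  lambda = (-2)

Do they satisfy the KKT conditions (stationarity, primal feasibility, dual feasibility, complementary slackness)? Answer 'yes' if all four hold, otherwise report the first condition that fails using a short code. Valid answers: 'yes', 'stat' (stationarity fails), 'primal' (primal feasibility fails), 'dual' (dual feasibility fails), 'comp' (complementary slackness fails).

Gradient of f: grad f(x) = Q x + c = (6, 4)
Constraint values g_i(x) = a_i^T x - b_i:
  g_1((-2, -3)) = 0
Stationarity residual: grad f(x) + sum_i lambda_i a_i = (0, 0)
  -> stationarity OK
Primal feasibility (all g_i <= 0): OK
Dual feasibility (all lambda_i >= 0): FAILS
Complementary slackness (lambda_i * g_i(x) = 0 for all i): OK

Verdict: the first failing condition is dual_feasibility -> dual.

dual


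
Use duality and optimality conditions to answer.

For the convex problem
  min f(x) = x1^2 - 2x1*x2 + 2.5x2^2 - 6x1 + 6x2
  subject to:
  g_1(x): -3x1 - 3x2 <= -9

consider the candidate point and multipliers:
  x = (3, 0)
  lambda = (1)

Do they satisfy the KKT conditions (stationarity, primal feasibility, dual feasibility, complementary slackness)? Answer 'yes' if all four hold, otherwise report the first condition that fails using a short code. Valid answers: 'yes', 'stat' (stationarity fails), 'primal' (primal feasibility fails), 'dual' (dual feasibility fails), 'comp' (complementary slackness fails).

Gradient of f: grad f(x) = Q x + c = (0, 0)
Constraint values g_i(x) = a_i^T x - b_i:
  g_1((3, 0)) = 0
Stationarity residual: grad f(x) + sum_i lambda_i a_i = (-3, -3)
  -> stationarity FAILS
Primal feasibility (all g_i <= 0): OK
Dual feasibility (all lambda_i >= 0): OK
Complementary slackness (lambda_i * g_i(x) = 0 for all i): OK

Verdict: the first failing condition is stationarity -> stat.

stat


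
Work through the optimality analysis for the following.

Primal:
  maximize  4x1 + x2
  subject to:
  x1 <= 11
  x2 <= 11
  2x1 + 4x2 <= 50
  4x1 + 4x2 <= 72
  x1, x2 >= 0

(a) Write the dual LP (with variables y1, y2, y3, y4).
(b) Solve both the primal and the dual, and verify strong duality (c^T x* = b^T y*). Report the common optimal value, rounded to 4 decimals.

The standard primal-dual pair for 'max c^T x s.t. A x <= b, x >= 0' is:
  Dual:  min b^T y  s.t.  A^T y >= c,  y >= 0.

So the dual LP is:
  minimize  11y1 + 11y2 + 50y3 + 72y4
  subject to:
    y1 + 2y3 + 4y4 >= 4
    y2 + 4y3 + 4y4 >= 1
    y1, y2, y3, y4 >= 0

Solving the primal: x* = (11, 7).
  primal value c^T x* = 51.
Solving the dual: y* = (3, 0, 0, 0.25).
  dual value b^T y* = 51.
Strong duality: c^T x* = b^T y*. Confirmed.

51


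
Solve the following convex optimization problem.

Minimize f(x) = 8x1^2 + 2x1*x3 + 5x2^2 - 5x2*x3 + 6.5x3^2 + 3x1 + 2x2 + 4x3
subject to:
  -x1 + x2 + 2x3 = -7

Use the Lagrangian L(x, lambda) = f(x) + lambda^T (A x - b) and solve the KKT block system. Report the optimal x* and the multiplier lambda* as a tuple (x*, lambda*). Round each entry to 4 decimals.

Form the Lagrangian:
  L(x, lambda) = (1/2) x^T Q x + c^T x + lambda^T (A x - b)
Stationarity (grad_x L = 0): Q x + c + A^T lambda = 0.
Primal feasibility: A x = b.

This gives the KKT block system:
  [ Q   A^T ] [ x     ]   [-c ]
  [ A    0  ] [ lambda ] = [ b ]

Solving the linear system:
  x*      = (0.5259, -2.011, -2.2316)
  lambda* = (6.9518)
  f(x*)   = 18.6461

x* = (0.5259, -2.011, -2.2316), lambda* = (6.9518)


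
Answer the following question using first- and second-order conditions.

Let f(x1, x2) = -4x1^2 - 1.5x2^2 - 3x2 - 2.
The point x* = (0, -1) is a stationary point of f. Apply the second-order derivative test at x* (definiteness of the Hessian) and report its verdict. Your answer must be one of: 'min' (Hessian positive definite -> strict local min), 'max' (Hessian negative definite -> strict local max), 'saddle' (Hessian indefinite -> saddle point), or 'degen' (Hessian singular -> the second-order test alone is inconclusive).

Compute the Hessian H = grad^2 f:
  H = [[-8, 0], [0, -3]]
Verify stationarity: grad f(x*) = H x* + g = (0, 0).
Eigenvalues of H: -8, -3.
Both eigenvalues < 0, so H is negative definite -> x* is a strict local max.

max


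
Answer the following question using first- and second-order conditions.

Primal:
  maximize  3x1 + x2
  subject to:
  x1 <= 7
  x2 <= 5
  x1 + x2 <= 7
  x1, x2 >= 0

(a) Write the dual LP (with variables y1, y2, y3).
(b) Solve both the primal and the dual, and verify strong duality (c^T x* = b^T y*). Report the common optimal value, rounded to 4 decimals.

The standard primal-dual pair for 'max c^T x s.t. A x <= b, x >= 0' is:
  Dual:  min b^T y  s.t.  A^T y >= c,  y >= 0.

So the dual LP is:
  minimize  7y1 + 5y2 + 7y3
  subject to:
    y1 + y3 >= 3
    y2 + y3 >= 1
    y1, y2, y3 >= 0

Solving the primal: x* = (7, 0).
  primal value c^T x* = 21.
Solving the dual: y* = (2, 0, 1).
  dual value b^T y* = 21.
Strong duality: c^T x* = b^T y*. Confirmed.

21


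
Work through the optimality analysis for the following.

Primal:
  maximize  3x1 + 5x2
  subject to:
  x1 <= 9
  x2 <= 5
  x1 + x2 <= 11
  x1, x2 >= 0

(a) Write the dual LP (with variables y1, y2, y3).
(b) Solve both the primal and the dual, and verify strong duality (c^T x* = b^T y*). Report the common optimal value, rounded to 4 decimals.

The standard primal-dual pair for 'max c^T x s.t. A x <= b, x >= 0' is:
  Dual:  min b^T y  s.t.  A^T y >= c,  y >= 0.

So the dual LP is:
  minimize  9y1 + 5y2 + 11y3
  subject to:
    y1 + y3 >= 3
    y2 + y3 >= 5
    y1, y2, y3 >= 0

Solving the primal: x* = (6, 5).
  primal value c^T x* = 43.
Solving the dual: y* = (0, 2, 3).
  dual value b^T y* = 43.
Strong duality: c^T x* = b^T y*. Confirmed.

43


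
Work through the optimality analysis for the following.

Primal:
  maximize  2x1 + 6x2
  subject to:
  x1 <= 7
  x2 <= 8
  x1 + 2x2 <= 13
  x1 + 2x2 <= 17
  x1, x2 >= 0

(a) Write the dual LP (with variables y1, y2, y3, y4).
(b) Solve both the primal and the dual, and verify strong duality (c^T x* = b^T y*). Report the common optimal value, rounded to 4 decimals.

The standard primal-dual pair for 'max c^T x s.t. A x <= b, x >= 0' is:
  Dual:  min b^T y  s.t.  A^T y >= c,  y >= 0.

So the dual LP is:
  minimize  7y1 + 8y2 + 13y3 + 17y4
  subject to:
    y1 + y3 + y4 >= 2
    y2 + 2y3 + 2y4 >= 6
    y1, y2, y3, y4 >= 0

Solving the primal: x* = (0, 6.5).
  primal value c^T x* = 39.
Solving the dual: y* = (0, 0, 3, 0).
  dual value b^T y* = 39.
Strong duality: c^T x* = b^T y*. Confirmed.

39


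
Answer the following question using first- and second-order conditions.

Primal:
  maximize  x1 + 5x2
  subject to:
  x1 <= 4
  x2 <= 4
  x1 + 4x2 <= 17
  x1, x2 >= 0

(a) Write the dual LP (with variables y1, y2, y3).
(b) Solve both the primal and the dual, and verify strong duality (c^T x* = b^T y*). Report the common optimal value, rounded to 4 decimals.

The standard primal-dual pair for 'max c^T x s.t. A x <= b, x >= 0' is:
  Dual:  min b^T y  s.t.  A^T y >= c,  y >= 0.

So the dual LP is:
  minimize  4y1 + 4y2 + 17y3
  subject to:
    y1 + y3 >= 1
    y2 + 4y3 >= 5
    y1, y2, y3 >= 0

Solving the primal: x* = (1, 4).
  primal value c^T x* = 21.
Solving the dual: y* = (0, 1, 1).
  dual value b^T y* = 21.
Strong duality: c^T x* = b^T y*. Confirmed.

21


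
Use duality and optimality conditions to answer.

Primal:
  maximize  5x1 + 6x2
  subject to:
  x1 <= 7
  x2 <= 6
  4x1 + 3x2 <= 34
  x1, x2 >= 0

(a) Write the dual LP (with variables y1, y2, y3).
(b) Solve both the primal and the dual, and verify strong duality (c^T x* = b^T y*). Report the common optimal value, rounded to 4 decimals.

The standard primal-dual pair for 'max c^T x s.t. A x <= b, x >= 0' is:
  Dual:  min b^T y  s.t.  A^T y >= c,  y >= 0.

So the dual LP is:
  minimize  7y1 + 6y2 + 34y3
  subject to:
    y1 + 4y3 >= 5
    y2 + 3y3 >= 6
    y1, y2, y3 >= 0

Solving the primal: x* = (4, 6).
  primal value c^T x* = 56.
Solving the dual: y* = (0, 2.25, 1.25).
  dual value b^T y* = 56.
Strong duality: c^T x* = b^T y*. Confirmed.

56


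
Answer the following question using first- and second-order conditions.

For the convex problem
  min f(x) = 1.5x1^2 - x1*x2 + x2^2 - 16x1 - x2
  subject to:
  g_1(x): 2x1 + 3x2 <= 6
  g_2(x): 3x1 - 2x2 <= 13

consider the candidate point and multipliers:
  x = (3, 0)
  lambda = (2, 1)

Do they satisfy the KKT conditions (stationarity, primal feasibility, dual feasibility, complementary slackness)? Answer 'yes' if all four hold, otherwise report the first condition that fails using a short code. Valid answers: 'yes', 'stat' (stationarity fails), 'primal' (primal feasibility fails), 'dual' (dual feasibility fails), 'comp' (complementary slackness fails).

Gradient of f: grad f(x) = Q x + c = (-7, -4)
Constraint values g_i(x) = a_i^T x - b_i:
  g_1((3, 0)) = 0
  g_2((3, 0)) = -4
Stationarity residual: grad f(x) + sum_i lambda_i a_i = (0, 0)
  -> stationarity OK
Primal feasibility (all g_i <= 0): OK
Dual feasibility (all lambda_i >= 0): OK
Complementary slackness (lambda_i * g_i(x) = 0 for all i): FAILS

Verdict: the first failing condition is complementary_slackness -> comp.

comp


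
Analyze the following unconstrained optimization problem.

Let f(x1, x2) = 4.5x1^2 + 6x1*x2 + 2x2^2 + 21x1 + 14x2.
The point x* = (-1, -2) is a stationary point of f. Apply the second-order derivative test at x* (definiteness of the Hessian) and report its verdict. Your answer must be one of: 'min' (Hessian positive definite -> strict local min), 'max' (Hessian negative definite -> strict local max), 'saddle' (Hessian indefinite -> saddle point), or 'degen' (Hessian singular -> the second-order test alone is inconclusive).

Compute the Hessian H = grad^2 f:
  H = [[9, 6], [6, 4]]
Verify stationarity: grad f(x*) = H x* + g = (0, 0).
Eigenvalues of H: 0, 13.
H has a zero eigenvalue (singular; positive semidefinite but not definite), so H is neither positive definite, negative definite, nor indefinite. The second-order test alone is inconclusive -> degen.
(Indeed, f is constant along the null direction of H through x*, so x* is not a strict local extremum.)

degen


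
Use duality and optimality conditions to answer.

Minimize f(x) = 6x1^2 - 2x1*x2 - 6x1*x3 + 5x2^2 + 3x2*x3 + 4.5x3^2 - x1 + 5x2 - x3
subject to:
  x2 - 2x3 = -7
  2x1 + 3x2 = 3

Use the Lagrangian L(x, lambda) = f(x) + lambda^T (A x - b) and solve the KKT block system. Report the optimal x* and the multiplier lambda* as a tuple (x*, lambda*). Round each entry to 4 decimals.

Form the Lagrangian:
  L(x, lambda) = (1/2) x^T Q x + c^T x + lambda^T (A x - b)
Stationarity (grad_x L = 0): Q x + c + A^T lambda = 0.
Primal feasibility: A x = b.

This gives the KKT block system:
  [ Q   A^T ] [ x     ]   [-c ]
  [ A    0  ] [ lambda ] = [ b ]

Solving the linear system:
  x*      = (2.2664, -0.5109, 3.2445)
  lambda* = (6.5349, -3.8755)
  f(x*)   = 24.6528

x* = (2.2664, -0.5109, 3.2445), lambda* = (6.5349, -3.8755)


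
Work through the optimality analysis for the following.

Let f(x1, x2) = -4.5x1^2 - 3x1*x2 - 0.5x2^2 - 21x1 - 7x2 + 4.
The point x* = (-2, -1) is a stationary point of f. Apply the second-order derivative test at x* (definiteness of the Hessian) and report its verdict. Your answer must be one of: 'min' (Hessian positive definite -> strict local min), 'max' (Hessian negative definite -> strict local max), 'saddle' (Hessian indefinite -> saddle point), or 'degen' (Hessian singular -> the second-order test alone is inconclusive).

Compute the Hessian H = grad^2 f:
  H = [[-9, -3], [-3, -1]]
Verify stationarity: grad f(x*) = H x* + g = (0, 0).
Eigenvalues of H: -10, 0.
H has a zero eigenvalue (singular; negative semidefinite but not definite), so H is neither positive definite, negative definite, nor indefinite. The second-order test alone is inconclusive -> degen.
(Indeed, f is constant along the null direction of H through x*, so x* is not a strict local extremum.)

degen


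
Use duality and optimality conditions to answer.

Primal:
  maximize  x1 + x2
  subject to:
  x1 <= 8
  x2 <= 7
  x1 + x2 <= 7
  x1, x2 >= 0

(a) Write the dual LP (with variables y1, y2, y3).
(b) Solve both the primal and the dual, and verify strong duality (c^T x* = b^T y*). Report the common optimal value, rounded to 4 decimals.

The standard primal-dual pair for 'max c^T x s.t. A x <= b, x >= 0' is:
  Dual:  min b^T y  s.t.  A^T y >= c,  y >= 0.

So the dual LP is:
  minimize  8y1 + 7y2 + 7y3
  subject to:
    y1 + y3 >= 1
    y2 + y3 >= 1
    y1, y2, y3 >= 0

Solving the primal: x* = (7, 0).
  primal value c^T x* = 7.
Solving the dual: y* = (0, 0, 1).
  dual value b^T y* = 7.
Strong duality: c^T x* = b^T y*. Confirmed.

7


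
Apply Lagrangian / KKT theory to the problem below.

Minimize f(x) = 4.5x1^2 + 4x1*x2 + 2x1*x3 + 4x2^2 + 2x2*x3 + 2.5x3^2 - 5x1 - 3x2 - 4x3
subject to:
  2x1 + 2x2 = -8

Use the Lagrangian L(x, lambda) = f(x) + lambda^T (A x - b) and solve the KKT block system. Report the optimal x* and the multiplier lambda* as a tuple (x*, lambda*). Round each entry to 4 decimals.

Form the Lagrangian:
  L(x, lambda) = (1/2) x^T Q x + c^T x + lambda^T (A x - b)
Stationarity (grad_x L = 0): Q x + c + A^T lambda = 0.
Primal feasibility: A x = b.

This gives the KKT block system:
  [ Q   A^T ] [ x     ]   [-c ]
  [ A    0  ] [ lambda ] = [ b ]

Solving the linear system:
  x*      = (-1.5556, -2.4444, 2.4)
  lambda* = (11.9889)
  f(x*)   = 50.7111

x* = (-1.5556, -2.4444, 2.4), lambda* = (11.9889)


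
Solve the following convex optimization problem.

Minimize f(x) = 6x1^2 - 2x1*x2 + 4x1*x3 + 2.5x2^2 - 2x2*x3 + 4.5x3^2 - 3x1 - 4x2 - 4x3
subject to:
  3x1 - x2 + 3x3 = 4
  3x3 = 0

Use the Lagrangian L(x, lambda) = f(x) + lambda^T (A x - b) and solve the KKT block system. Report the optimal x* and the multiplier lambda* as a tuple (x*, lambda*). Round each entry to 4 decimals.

Form the Lagrangian:
  L(x, lambda) = (1/2) x^T Q x + c^T x + lambda^T (A x - b)
Stationarity (grad_x L = 0): Q x + c + A^T lambda = 0.
Primal feasibility: A x = b.

This gives the KKT block system:
  [ Q   A^T ] [ x     ]   [-c ]
  [ A    0  ] [ lambda ] = [ b ]

Solving the linear system:
  x*      = (1.4889, 0.4667, 0)
  lambda* = (-4.6444, 4.3037)
  f(x*)   = 6.1222

x* = (1.4889, 0.4667, 0), lambda* = (-4.6444, 4.3037)


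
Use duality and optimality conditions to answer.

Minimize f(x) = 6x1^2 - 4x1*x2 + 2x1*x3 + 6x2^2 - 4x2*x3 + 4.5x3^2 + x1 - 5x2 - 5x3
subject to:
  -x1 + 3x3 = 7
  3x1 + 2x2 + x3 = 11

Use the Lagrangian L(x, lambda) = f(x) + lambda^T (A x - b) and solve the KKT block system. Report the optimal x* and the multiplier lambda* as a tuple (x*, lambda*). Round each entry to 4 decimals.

Form the Lagrangian:
  L(x, lambda) = (1/2) x^T Q x + c^T x + lambda^T (A x - b)
Stationarity (grad_x L = 0): Q x + c + A^T lambda = 0.
Primal feasibility: A x = b.

This gives the KKT block system:
  [ Q   A^T ] [ x     ]   [-c ]
  [ A    0  ] [ lambda ] = [ b ]

Solving the linear system:
  x*      = (1.1443, 2.4261, 2.7148)
  lambda* = (-2.5594, -4.3387)
  f(x*)   = 20.5407

x* = (1.1443, 2.4261, 2.7148), lambda* = (-2.5594, -4.3387)


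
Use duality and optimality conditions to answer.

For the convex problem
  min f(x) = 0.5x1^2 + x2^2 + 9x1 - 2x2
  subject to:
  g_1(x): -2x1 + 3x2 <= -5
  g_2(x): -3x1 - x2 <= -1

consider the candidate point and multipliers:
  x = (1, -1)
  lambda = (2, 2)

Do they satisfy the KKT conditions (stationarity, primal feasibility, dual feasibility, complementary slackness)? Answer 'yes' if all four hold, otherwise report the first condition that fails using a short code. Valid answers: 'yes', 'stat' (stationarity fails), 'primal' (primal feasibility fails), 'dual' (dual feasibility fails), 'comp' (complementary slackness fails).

Gradient of f: grad f(x) = Q x + c = (10, -4)
Constraint values g_i(x) = a_i^T x - b_i:
  g_1((1, -1)) = 0
  g_2((1, -1)) = -1
Stationarity residual: grad f(x) + sum_i lambda_i a_i = (0, 0)
  -> stationarity OK
Primal feasibility (all g_i <= 0): OK
Dual feasibility (all lambda_i >= 0): OK
Complementary slackness (lambda_i * g_i(x) = 0 for all i): FAILS

Verdict: the first failing condition is complementary_slackness -> comp.

comp


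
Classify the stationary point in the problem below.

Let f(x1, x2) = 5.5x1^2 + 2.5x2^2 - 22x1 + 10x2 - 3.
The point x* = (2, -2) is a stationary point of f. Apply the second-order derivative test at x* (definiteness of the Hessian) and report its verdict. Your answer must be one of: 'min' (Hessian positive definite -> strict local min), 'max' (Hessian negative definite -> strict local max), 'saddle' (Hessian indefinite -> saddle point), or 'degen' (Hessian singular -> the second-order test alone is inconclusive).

Compute the Hessian H = grad^2 f:
  H = [[11, 0], [0, 5]]
Verify stationarity: grad f(x*) = H x* + g = (0, 0).
Eigenvalues of H: 5, 11.
Both eigenvalues > 0, so H is positive definite -> x* is a strict local min.

min


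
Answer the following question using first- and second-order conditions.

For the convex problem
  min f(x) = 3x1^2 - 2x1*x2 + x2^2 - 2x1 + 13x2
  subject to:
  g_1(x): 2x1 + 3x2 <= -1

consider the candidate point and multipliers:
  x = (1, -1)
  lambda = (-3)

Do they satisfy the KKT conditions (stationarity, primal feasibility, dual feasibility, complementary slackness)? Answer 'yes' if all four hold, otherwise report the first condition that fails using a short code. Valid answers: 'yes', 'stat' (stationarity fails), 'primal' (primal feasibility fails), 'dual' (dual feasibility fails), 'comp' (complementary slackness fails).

Gradient of f: grad f(x) = Q x + c = (6, 9)
Constraint values g_i(x) = a_i^T x - b_i:
  g_1((1, -1)) = 0
Stationarity residual: grad f(x) + sum_i lambda_i a_i = (0, 0)
  -> stationarity OK
Primal feasibility (all g_i <= 0): OK
Dual feasibility (all lambda_i >= 0): FAILS
Complementary slackness (lambda_i * g_i(x) = 0 for all i): OK

Verdict: the first failing condition is dual_feasibility -> dual.

dual


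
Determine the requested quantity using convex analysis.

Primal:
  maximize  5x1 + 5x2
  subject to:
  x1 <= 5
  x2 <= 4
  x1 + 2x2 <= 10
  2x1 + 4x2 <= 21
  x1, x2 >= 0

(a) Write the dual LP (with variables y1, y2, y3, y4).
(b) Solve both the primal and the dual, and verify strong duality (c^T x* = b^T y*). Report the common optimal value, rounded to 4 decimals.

The standard primal-dual pair for 'max c^T x s.t. A x <= b, x >= 0' is:
  Dual:  min b^T y  s.t.  A^T y >= c,  y >= 0.

So the dual LP is:
  minimize  5y1 + 4y2 + 10y3 + 21y4
  subject to:
    y1 + y3 + 2y4 >= 5
    y2 + 2y3 + 4y4 >= 5
    y1, y2, y3, y4 >= 0

Solving the primal: x* = (5, 2.5).
  primal value c^T x* = 37.5.
Solving the dual: y* = (2.5, 0, 2.5, 0).
  dual value b^T y* = 37.5.
Strong duality: c^T x* = b^T y*. Confirmed.

37.5


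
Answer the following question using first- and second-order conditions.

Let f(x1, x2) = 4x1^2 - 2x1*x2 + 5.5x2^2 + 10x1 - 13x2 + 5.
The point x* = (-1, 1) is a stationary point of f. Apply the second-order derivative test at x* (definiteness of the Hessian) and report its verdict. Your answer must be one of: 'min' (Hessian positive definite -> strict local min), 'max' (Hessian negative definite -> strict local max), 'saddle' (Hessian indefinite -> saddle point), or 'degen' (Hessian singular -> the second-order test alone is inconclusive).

Compute the Hessian H = grad^2 f:
  H = [[8, -2], [-2, 11]]
Verify stationarity: grad f(x*) = H x* + g = (0, 0).
Eigenvalues of H: 7, 12.
Both eigenvalues > 0, so H is positive definite -> x* is a strict local min.

min


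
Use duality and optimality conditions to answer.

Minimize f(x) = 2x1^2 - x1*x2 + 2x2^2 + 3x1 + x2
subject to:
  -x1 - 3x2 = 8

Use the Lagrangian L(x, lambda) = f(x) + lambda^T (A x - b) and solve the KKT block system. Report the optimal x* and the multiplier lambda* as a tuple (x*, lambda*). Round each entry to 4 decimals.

Form the Lagrangian:
  L(x, lambda) = (1/2) x^T Q x + c^T x + lambda^T (A x - b)
Stationarity (grad_x L = 0): Q x + c + A^T lambda = 0.
Primal feasibility: A x = b.

This gives the KKT block system:
  [ Q   A^T ] [ x     ]   [-c ]
  [ A    0  ] [ lambda ] = [ b ]

Solving the linear system:
  x*      = (-1.7391, -2.087)
  lambda* = (-1.8696)
  f(x*)   = 3.8261

x* = (-1.7391, -2.087), lambda* = (-1.8696)


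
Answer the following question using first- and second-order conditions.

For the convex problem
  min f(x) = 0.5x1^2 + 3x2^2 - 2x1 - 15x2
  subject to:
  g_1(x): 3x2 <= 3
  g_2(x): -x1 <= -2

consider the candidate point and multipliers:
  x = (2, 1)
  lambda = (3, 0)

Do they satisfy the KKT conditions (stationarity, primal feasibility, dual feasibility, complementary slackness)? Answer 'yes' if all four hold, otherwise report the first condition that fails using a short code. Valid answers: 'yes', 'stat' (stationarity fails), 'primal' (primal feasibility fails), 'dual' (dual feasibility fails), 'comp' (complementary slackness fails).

Gradient of f: grad f(x) = Q x + c = (0, -9)
Constraint values g_i(x) = a_i^T x - b_i:
  g_1((2, 1)) = 0
  g_2((2, 1)) = 0
Stationarity residual: grad f(x) + sum_i lambda_i a_i = (0, 0)
  -> stationarity OK
Primal feasibility (all g_i <= 0): OK
Dual feasibility (all lambda_i >= 0): OK
Complementary slackness (lambda_i * g_i(x) = 0 for all i): OK

Verdict: yes, KKT holds.

yes


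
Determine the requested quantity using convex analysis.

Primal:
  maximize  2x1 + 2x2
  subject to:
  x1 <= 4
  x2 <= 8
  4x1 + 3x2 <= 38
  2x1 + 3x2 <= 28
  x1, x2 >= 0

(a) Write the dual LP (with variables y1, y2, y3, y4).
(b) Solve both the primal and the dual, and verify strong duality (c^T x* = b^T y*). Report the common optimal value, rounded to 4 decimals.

The standard primal-dual pair for 'max c^T x s.t. A x <= b, x >= 0' is:
  Dual:  min b^T y  s.t.  A^T y >= c,  y >= 0.

So the dual LP is:
  minimize  4y1 + 8y2 + 38y3 + 28y4
  subject to:
    y1 + 4y3 + 2y4 >= 2
    y2 + 3y3 + 3y4 >= 2
    y1, y2, y3, y4 >= 0

Solving the primal: x* = (4, 6.6667).
  primal value c^T x* = 21.3333.
Solving the dual: y* = (0.6667, 0, 0, 0.6667).
  dual value b^T y* = 21.3333.
Strong duality: c^T x* = b^T y*. Confirmed.

21.3333


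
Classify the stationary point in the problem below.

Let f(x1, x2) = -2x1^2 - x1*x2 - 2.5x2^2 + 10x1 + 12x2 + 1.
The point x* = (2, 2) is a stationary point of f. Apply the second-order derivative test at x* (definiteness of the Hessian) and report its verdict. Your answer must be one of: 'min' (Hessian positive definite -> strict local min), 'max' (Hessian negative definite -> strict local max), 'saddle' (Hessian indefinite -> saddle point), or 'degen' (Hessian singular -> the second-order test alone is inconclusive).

Compute the Hessian H = grad^2 f:
  H = [[-4, -1], [-1, -5]]
Verify stationarity: grad f(x*) = H x* + g = (0, 0).
Eigenvalues of H: -5.618, -3.382.
Both eigenvalues < 0, so H is negative definite -> x* is a strict local max.

max


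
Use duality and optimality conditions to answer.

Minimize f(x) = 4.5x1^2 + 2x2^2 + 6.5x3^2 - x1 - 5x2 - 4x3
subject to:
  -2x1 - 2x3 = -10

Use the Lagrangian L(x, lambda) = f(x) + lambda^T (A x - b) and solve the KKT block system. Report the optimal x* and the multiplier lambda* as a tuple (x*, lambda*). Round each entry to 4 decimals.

Form the Lagrangian:
  L(x, lambda) = (1/2) x^T Q x + c^T x + lambda^T (A x - b)
Stationarity (grad_x L = 0): Q x + c + A^T lambda = 0.
Primal feasibility: A x = b.

This gives the KKT block system:
  [ Q   A^T ] [ x     ]   [-c ]
  [ A    0  ] [ lambda ] = [ b ]

Solving the linear system:
  x*      = (2.8182, 1.25, 2.1818)
  lambda* = (12.1818)
  f(x*)   = 52.0114

x* = (2.8182, 1.25, 2.1818), lambda* = (12.1818)


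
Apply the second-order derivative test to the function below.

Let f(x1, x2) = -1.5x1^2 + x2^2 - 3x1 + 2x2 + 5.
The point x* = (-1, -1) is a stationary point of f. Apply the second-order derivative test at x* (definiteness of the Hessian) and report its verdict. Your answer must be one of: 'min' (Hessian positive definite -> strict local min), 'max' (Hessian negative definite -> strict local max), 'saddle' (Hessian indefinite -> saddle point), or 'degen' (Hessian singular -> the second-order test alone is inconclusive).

Compute the Hessian H = grad^2 f:
  H = [[-3, 0], [0, 2]]
Verify stationarity: grad f(x*) = H x* + g = (0, 0).
Eigenvalues of H: -3, 2.
Eigenvalues have mixed signs, so H is indefinite -> x* is a saddle point.

saddle


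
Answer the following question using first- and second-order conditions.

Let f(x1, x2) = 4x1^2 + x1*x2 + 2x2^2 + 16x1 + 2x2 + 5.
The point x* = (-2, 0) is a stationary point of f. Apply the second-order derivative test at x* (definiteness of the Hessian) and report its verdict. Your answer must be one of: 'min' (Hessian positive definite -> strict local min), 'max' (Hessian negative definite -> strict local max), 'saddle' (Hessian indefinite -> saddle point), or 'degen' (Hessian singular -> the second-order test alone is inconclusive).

Compute the Hessian H = grad^2 f:
  H = [[8, 1], [1, 4]]
Verify stationarity: grad f(x*) = H x* + g = (0, 0).
Eigenvalues of H: 3.7639, 8.2361.
Both eigenvalues > 0, so H is positive definite -> x* is a strict local min.

min


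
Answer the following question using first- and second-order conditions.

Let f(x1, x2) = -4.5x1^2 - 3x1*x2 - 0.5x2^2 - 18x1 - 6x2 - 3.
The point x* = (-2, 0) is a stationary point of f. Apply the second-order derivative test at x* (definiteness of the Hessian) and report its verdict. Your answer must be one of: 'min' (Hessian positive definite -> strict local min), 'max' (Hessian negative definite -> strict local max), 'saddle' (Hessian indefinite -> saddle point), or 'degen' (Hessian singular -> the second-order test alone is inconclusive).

Compute the Hessian H = grad^2 f:
  H = [[-9, -3], [-3, -1]]
Verify stationarity: grad f(x*) = H x* + g = (0, 0).
Eigenvalues of H: -10, 0.
H has a zero eigenvalue (singular; negative semidefinite but not definite), so H is neither positive definite, negative definite, nor indefinite. The second-order test alone is inconclusive -> degen.
(Indeed, f is constant along the null direction of H through x*, so x* is not a strict local extremum.)

degen


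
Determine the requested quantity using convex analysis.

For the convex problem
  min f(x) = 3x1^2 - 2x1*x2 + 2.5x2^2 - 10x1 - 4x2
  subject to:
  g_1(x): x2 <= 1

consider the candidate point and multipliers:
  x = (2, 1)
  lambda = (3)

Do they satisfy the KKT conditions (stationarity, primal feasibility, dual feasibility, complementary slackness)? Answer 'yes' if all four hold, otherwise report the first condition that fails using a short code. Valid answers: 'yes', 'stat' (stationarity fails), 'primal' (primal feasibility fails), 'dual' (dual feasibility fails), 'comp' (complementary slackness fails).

Gradient of f: grad f(x) = Q x + c = (0, -3)
Constraint values g_i(x) = a_i^T x - b_i:
  g_1((2, 1)) = 0
Stationarity residual: grad f(x) + sum_i lambda_i a_i = (0, 0)
  -> stationarity OK
Primal feasibility (all g_i <= 0): OK
Dual feasibility (all lambda_i >= 0): OK
Complementary slackness (lambda_i * g_i(x) = 0 for all i): OK

Verdict: yes, KKT holds.

yes


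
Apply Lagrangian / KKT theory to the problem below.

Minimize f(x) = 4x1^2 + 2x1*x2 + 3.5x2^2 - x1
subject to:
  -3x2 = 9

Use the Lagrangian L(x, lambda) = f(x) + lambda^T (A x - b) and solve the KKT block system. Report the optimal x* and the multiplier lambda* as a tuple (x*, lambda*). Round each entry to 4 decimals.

Form the Lagrangian:
  L(x, lambda) = (1/2) x^T Q x + c^T x + lambda^T (A x - b)
Stationarity (grad_x L = 0): Q x + c + A^T lambda = 0.
Primal feasibility: A x = b.

This gives the KKT block system:
  [ Q   A^T ] [ x     ]   [-c ]
  [ A    0  ] [ lambda ] = [ b ]

Solving the linear system:
  x*      = (0.875, -3)
  lambda* = (-6.4167)
  f(x*)   = 28.4375

x* = (0.875, -3), lambda* = (-6.4167)


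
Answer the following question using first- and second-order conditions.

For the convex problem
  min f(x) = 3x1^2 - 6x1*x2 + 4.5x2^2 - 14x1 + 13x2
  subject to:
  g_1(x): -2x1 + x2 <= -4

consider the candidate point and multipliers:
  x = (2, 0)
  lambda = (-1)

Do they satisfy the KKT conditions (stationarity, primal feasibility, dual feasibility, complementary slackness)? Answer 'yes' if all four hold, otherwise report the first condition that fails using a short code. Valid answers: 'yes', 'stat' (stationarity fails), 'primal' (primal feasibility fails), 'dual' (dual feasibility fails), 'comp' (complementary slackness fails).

Gradient of f: grad f(x) = Q x + c = (-2, 1)
Constraint values g_i(x) = a_i^T x - b_i:
  g_1((2, 0)) = 0
Stationarity residual: grad f(x) + sum_i lambda_i a_i = (0, 0)
  -> stationarity OK
Primal feasibility (all g_i <= 0): OK
Dual feasibility (all lambda_i >= 0): FAILS
Complementary slackness (lambda_i * g_i(x) = 0 for all i): OK

Verdict: the first failing condition is dual_feasibility -> dual.

dual


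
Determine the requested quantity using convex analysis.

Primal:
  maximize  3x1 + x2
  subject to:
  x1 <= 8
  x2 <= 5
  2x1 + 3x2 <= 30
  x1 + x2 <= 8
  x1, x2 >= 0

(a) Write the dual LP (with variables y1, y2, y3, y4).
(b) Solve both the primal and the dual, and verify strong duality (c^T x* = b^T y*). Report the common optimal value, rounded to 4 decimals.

The standard primal-dual pair for 'max c^T x s.t. A x <= b, x >= 0' is:
  Dual:  min b^T y  s.t.  A^T y >= c,  y >= 0.

So the dual LP is:
  minimize  8y1 + 5y2 + 30y3 + 8y4
  subject to:
    y1 + 2y3 + y4 >= 3
    y2 + 3y3 + y4 >= 1
    y1, y2, y3, y4 >= 0

Solving the primal: x* = (8, 0).
  primal value c^T x* = 24.
Solving the dual: y* = (0, 0, 0, 3).
  dual value b^T y* = 24.
Strong duality: c^T x* = b^T y*. Confirmed.

24


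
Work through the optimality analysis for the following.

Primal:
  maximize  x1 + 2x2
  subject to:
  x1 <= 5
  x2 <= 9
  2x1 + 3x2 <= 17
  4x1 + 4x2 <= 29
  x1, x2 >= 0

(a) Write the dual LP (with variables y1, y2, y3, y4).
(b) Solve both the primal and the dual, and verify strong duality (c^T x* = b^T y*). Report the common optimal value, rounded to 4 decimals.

The standard primal-dual pair for 'max c^T x s.t. A x <= b, x >= 0' is:
  Dual:  min b^T y  s.t.  A^T y >= c,  y >= 0.

So the dual LP is:
  minimize  5y1 + 9y2 + 17y3 + 29y4
  subject to:
    y1 + 2y3 + 4y4 >= 1
    y2 + 3y3 + 4y4 >= 2
    y1, y2, y3, y4 >= 0

Solving the primal: x* = (0, 5.6667).
  primal value c^T x* = 11.3333.
Solving the dual: y* = (0, 0, 0.6667, 0).
  dual value b^T y* = 11.3333.
Strong duality: c^T x* = b^T y*. Confirmed.

11.3333


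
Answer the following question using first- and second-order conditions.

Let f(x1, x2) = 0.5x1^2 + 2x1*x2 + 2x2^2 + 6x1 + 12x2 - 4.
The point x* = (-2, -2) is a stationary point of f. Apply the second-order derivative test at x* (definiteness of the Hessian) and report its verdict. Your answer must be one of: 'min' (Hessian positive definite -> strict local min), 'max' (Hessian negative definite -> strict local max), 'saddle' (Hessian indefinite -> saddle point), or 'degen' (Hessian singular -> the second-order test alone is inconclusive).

Compute the Hessian H = grad^2 f:
  H = [[1, 2], [2, 4]]
Verify stationarity: grad f(x*) = H x* + g = (0, 0).
Eigenvalues of H: 0, 5.
H has a zero eigenvalue (singular; positive semidefinite but not definite), so H is neither positive definite, negative definite, nor indefinite. The second-order test alone is inconclusive -> degen.
(Indeed, f is constant along the null direction of H through x*, so x* is not a strict local extremum.)

degen


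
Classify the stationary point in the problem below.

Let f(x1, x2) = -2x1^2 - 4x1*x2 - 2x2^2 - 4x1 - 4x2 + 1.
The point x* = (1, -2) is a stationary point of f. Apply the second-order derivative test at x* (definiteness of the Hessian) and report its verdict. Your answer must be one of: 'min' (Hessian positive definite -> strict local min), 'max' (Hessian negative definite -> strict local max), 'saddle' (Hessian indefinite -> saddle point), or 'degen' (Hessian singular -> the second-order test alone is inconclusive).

Compute the Hessian H = grad^2 f:
  H = [[-4, -4], [-4, -4]]
Verify stationarity: grad f(x*) = H x* + g = (0, 0).
Eigenvalues of H: -8, 0.
H has a zero eigenvalue (singular; negative semidefinite but not definite), so H is neither positive definite, negative definite, nor indefinite. The second-order test alone is inconclusive -> degen.
(Indeed, f is constant along the null direction of H through x*, so x* is not a strict local extremum.)

degen


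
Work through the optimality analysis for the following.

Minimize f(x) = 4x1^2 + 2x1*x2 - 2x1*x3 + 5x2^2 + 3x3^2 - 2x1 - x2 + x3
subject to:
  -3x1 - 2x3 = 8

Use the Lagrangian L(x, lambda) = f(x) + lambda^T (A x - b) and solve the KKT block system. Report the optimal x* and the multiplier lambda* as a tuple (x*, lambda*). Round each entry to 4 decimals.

Form the Lagrangian:
  L(x, lambda) = (1/2) x^T Q x + c^T x + lambda^T (A x - b)
Stationarity (grad_x L = 0): Q x + c + A^T lambda = 0.
Primal feasibility: A x = b.

This gives the KKT block system:
  [ Q   A^T ] [ x     ]   [-c ]
  [ A    0  ] [ lambda ] = [ b ]

Solving the linear system:
  x*      = (-1.5018, 0.4004, -1.7472)
  lambda* = (-3.2399)
  f(x*)   = 13.3875

x* = (-1.5018, 0.4004, -1.7472), lambda* = (-3.2399)


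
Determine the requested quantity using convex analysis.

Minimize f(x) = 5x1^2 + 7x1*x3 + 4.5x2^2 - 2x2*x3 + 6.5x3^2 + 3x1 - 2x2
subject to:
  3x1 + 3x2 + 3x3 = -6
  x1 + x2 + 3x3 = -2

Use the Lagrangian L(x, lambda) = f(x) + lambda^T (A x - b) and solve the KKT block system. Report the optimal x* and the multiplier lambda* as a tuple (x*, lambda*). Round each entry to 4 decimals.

Form the Lagrangian:
  L(x, lambda) = (1/2) x^T Q x + c^T x + lambda^T (A x - b)
Stationarity (grad_x L = 0): Q x + c + A^T lambda = 0.
Primal feasibility: A x = b.

This gives the KKT block system:
  [ Q   A^T ] [ x     ]   [-c ]
  [ A    0  ] [ lambda ] = [ b ]

Solving the linear system:
  x*      = (-1.2105, -0.7895, 0)
  lambda* = (3.4035, -1.1053)
  f(x*)   = 8.0789

x* = (-1.2105, -0.7895, 0), lambda* = (3.4035, -1.1053)


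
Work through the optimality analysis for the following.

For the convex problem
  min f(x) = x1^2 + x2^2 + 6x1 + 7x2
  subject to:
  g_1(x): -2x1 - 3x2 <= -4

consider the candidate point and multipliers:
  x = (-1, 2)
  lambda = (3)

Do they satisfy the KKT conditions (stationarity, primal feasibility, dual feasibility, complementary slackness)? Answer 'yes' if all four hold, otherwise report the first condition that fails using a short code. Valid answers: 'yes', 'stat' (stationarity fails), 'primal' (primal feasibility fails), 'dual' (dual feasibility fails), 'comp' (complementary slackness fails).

Gradient of f: grad f(x) = Q x + c = (4, 11)
Constraint values g_i(x) = a_i^T x - b_i:
  g_1((-1, 2)) = 0
Stationarity residual: grad f(x) + sum_i lambda_i a_i = (-2, 2)
  -> stationarity FAILS
Primal feasibility (all g_i <= 0): OK
Dual feasibility (all lambda_i >= 0): OK
Complementary slackness (lambda_i * g_i(x) = 0 for all i): OK

Verdict: the first failing condition is stationarity -> stat.

stat


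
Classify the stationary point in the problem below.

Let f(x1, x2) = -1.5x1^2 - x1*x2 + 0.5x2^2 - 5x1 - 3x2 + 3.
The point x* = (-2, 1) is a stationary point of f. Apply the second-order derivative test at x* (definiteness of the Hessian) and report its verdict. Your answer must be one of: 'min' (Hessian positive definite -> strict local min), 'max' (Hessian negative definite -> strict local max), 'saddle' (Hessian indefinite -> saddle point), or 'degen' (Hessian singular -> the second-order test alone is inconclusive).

Compute the Hessian H = grad^2 f:
  H = [[-3, -1], [-1, 1]]
Verify stationarity: grad f(x*) = H x* + g = (0, 0).
Eigenvalues of H: -3.2361, 1.2361.
Eigenvalues have mixed signs, so H is indefinite -> x* is a saddle point.

saddle


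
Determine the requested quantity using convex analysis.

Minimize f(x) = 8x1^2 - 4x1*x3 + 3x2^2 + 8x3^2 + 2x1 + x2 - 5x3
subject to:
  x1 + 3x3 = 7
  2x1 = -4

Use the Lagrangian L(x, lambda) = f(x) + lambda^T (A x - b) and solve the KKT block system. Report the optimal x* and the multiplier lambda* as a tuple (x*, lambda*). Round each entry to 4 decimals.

Form the Lagrangian:
  L(x, lambda) = (1/2) x^T Q x + c^T x + lambda^T (A x - b)
Stationarity (grad_x L = 0): Q x + c + A^T lambda = 0.
Primal feasibility: A x = b.

This gives the KKT block system:
  [ Q   A^T ] [ x     ]   [-c ]
  [ A    0  ] [ lambda ] = [ b ]

Solving the linear system:
  x*      = (-2, -0.1667, 3)
  lambda* = (-17, 29.5)
  f(x*)   = 108.9167

x* = (-2, -0.1667, 3), lambda* = (-17, 29.5)
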